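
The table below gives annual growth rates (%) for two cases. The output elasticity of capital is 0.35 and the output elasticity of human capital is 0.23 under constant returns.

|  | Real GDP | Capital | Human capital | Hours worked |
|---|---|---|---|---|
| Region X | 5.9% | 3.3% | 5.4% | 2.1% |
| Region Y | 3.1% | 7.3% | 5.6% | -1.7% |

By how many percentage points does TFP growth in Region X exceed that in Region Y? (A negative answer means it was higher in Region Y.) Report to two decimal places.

Labor's share = 1 − 0.35 − 0.23 = 0.42.
Region X: TFP = 5.9 − 1.155 − 1.242 − 0.882 = 2.621%.
Region Y: TFP = 3.1 − 2.555 − 1.288 + 0.714 = -0.029%.
Difference = 2.621 − (-0.029) = 2.65 pp.

2.65 percentage points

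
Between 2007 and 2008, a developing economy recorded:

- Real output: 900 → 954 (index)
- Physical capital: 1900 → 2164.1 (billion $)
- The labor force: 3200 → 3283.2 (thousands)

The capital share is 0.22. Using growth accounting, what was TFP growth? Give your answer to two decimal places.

Real output growth = (954 − 900) / 900 = 6%.
Physical capital growth = (2164.1 − 1900) / 1900 = 13.9%.
The labor force growth = (3283.2 − 3200) / 3200 = 2.6%.
Labor's share = 1 − 0.22 = 0.78.
Physical capital: 0.22 × 13.9 = 3.058 pp.
The labor force: 0.78 × 2.6 = 2.028 pp.
TFP growth = 6 − 5.086 = 0.914%.

0.91%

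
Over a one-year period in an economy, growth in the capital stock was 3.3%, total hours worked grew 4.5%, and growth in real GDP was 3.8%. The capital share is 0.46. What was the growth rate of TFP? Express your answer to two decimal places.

-0.15%

Labor's share = 1 − 0.46 = 0.54.
The capital stock: 0.46 × 3.3 = 1.518 pp.
Total hours worked: 0.54 × 4.5 = 2.43 pp.
TFP growth = 3.8 − 3.948 = -0.148%.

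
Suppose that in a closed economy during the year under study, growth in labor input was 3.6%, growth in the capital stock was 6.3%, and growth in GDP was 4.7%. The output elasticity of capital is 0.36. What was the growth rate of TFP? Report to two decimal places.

Labor's share = 1 − 0.36 = 0.64.
The capital stock: 0.36 × 6.3 = 2.268 pp.
Labor input: 0.64 × 3.6 = 2.304 pp.
TFP growth = 4.7 − 4.572 = 0.128%.

0.13%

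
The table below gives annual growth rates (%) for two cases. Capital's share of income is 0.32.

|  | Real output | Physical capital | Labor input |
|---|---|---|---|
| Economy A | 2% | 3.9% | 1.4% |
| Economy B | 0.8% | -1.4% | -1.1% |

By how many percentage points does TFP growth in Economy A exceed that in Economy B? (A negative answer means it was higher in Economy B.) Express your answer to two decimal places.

-2.20 percentage points

Labor's share = 1 − 0.32 = 0.68.
Economy A: TFP = 2 − 1.248 − 0.952 = -0.2%.
Economy B: TFP = 0.8 + 0.448 + 0.748 = 1.996%.
Difference = -0.2 − (1.996) = -2.196 pp.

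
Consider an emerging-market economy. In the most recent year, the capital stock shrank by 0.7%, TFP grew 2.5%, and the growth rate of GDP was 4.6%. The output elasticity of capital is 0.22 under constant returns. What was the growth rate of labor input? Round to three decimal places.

Labor's share = 1 − 0.22 = 0.78.
gY = gA + 0.22×(-0.7) + 0.78×g.
0.78×g = 4.6 − 2.5 + 0.154 = 2.254.
g = 2.254 / 0.78 = 2.88974%.

Labor input grew 2.890%.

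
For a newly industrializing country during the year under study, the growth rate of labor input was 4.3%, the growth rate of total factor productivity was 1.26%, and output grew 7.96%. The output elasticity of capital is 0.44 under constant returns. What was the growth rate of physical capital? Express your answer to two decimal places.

Physical capital grew 9.75%.

Labor's share = 1 − 0.44 = 0.56.
gY = gA + 0.56×4.3 + 0.44×g.
0.44×g = 7.96 − 1.26 − 2.408 = 4.292.
g = 4.292 / 0.44 = 9.7545%.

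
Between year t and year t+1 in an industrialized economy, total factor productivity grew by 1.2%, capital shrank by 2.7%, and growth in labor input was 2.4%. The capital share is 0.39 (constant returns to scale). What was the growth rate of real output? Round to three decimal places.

Labor's share = 1 − 0.39 = 0.61.
Capital: 0.39 × (-2.7) = -1.053 pp.
Labor input: 0.61 × 2.4 = 1.464 pp.
Output growth = 1.2 + 0.411 = 1.611%.

Real output grew 1.611%.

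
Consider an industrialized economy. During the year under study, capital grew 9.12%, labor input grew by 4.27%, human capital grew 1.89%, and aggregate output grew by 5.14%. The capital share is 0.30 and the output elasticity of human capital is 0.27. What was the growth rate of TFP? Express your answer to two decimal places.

0.06%

Labor's share = 1 − 0.3 − 0.27 = 0.43.
Capital: 0.3 × 9.12 = 2.736 pp.
Human capital: 0.27 × 1.89 = 0.5103 pp.
Labor input: 0.43 × 4.27 = 1.8361 pp.
TFP growth = 5.14 − 5.0824 = 0.0576%.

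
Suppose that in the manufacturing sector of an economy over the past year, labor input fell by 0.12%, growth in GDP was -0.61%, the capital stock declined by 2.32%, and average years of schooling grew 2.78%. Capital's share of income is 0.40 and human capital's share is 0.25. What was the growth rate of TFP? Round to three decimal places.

-0.335%

Labor's share = 1 − 0.4 − 0.25 = 0.35.
The capital stock: 0.4 × (-2.32) = -0.928 pp.
Average years of schooling: 0.25 × 2.78 = 0.695 pp.
Labor input: 0.35 × (-0.12) = -0.042 pp.
TFP growth = -0.61 + 0.275 = -0.335%.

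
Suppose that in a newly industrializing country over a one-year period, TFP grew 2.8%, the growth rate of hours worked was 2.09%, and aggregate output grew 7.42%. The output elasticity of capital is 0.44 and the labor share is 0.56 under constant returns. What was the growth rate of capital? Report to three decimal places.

7.840%

Labor's share = 1 − 0.44 = 0.56.
gY = gA + 0.56×2.09 + 0.44×g.
0.44×g = 7.42 − 2.8 − 1.1704 = 3.4496.
g = 3.4496 / 0.44 = 7.84%.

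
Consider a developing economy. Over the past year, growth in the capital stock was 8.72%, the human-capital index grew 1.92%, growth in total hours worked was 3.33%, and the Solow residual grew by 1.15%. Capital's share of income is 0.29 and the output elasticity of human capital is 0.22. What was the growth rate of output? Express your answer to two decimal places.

Output grew 5.73%.

Labor's share = 1 − 0.29 − 0.22 = 0.49.
The capital stock: 0.29 × 8.72 = 2.5288 pp.
The human-capital index: 0.22 × 1.92 = 0.4224 pp.
Total hours worked: 0.49 × 3.33 = 1.6317 pp.
Output growth = 1.15 + 4.5829 = 5.7329%.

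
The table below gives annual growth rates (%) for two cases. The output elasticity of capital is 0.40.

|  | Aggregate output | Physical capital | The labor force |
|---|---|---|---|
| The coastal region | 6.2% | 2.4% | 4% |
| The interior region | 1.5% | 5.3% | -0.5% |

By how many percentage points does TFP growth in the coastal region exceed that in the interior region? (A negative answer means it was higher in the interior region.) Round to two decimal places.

3.16 percentage points

Labor's share = 1 − 0.4 = 0.6.
The coastal region: TFP = 6.2 − 0.96 − 2.4 = 2.84%.
The interior region: TFP = 1.5 − 2.12 + 0.3 = -0.32%.
Difference = 2.84 − (-0.32) = 3.16 pp.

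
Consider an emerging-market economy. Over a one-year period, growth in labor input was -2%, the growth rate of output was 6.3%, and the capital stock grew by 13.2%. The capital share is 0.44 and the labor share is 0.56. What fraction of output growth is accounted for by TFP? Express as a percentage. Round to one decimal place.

TFP accounted for 25.6% of growth.

Labor's share = 1 − 0.44 = 0.56.
The capital stock: 0.44 × 13.2 = 5.808 pp.
Labor input: 0.56 × (-2) = -1.12 pp.
TFP growth = 6.3 − 4.688 = 1.612%.
TFP share of growth = 1.612 / 6.3 × 100 = 25.587%.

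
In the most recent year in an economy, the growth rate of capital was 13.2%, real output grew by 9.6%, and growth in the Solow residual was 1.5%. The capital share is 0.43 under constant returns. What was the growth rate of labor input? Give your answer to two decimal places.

Labor input grew 4.25%.

Labor's share = 1 − 0.43 = 0.57.
gY = gA + 0.43×13.2 + 0.57×g.
0.57×g = 9.6 − 1.5 − 5.676 = 2.424.
g = 2.424 / 0.57 = 4.2526%.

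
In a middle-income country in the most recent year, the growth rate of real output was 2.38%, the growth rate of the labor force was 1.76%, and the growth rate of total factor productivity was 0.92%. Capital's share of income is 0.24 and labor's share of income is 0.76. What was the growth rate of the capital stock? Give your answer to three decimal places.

0.510%

Labor's share = 1 − 0.24 = 0.76.
gY = gA + 0.76×1.76 + 0.24×g.
0.24×g = 2.38 − 0.92 − 1.3376 = 0.1224.
g = 0.1224 / 0.24 = 0.51%.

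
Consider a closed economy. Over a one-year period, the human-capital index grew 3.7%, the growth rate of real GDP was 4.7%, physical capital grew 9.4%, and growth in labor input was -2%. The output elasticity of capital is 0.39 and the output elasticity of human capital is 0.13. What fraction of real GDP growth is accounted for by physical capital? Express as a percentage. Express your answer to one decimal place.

78.0%

Physical capital contributed 0.39 × 9.4 = 3.666 pp.
Share of growth = 3.666 / 4.7 × 100 = 78%.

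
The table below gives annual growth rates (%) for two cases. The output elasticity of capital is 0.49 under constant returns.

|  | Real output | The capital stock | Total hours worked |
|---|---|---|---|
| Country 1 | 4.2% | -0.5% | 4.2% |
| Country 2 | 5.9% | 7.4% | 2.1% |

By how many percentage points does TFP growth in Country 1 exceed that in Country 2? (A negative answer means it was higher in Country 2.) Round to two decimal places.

Labor's share = 1 − 0.49 = 0.51.
Country 1: TFP = 4.2 + 0.245 − 2.142 = 2.303%.
Country 2: TFP = 5.9 − 3.626 − 1.071 = 1.203%.
Difference = 2.303 − (1.203) = 1.1 pp.

1.10 percentage points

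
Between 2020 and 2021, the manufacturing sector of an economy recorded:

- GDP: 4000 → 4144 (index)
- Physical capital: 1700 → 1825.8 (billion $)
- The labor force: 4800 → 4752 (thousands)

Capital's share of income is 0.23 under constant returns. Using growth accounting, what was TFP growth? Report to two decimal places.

2.67%

GDP growth = (4144 − 4000) / 4000 = 3.6%.
Physical capital growth = (1825.8 − 1700) / 1700 = 7.4%.
The labor force growth = (4752 − 4800) / 4800 = -1%.
Labor's share = 1 − 0.23 = 0.77.
Physical capital: 0.23 × 7.4 = 1.702 pp.
The labor force: 0.77 × (-1) = -0.77 pp.
TFP growth = 3.6 − 0.932 = 2.668%.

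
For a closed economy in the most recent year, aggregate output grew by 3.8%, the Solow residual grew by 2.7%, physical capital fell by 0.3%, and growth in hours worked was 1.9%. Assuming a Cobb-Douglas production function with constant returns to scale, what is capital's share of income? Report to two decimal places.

gY = gA + α·gK + (1−α)·gL, so gY − gA − gL = α(gK − gL).
3.8 − 2.7 − 1.9 = α × (-0.3 − 1.9).
-0.8 = -2.2 α, so α = 0.3636.

α = 0.36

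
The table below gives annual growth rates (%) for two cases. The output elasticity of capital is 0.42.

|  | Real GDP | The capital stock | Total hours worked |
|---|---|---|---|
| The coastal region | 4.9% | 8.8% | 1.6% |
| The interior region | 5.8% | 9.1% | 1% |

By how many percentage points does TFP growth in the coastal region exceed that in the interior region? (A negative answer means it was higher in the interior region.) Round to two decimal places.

-1.12 percentage points

Labor's share = 1 − 0.42 = 0.58.
The coastal region: TFP = 4.9 − 3.696 − 0.928 = 0.276%.
The interior region: TFP = 5.8 − 3.822 − 0.58 = 1.398%.
Difference = 0.276 − (1.398) = -1.122 pp.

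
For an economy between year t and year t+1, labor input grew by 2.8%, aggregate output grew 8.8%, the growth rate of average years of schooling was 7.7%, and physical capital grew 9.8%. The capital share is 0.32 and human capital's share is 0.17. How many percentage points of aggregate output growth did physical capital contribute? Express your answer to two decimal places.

Contribution = share × growth = 0.32 × 9.8 = 3.136 pp.

3.14 percentage points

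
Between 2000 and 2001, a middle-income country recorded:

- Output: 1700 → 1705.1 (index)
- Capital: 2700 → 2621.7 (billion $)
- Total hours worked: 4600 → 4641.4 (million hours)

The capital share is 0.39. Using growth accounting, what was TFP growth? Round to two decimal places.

Output growth = (1705.1 − 1700) / 1700 = 0.3%.
Capital growth = (2621.7 − 2700) / 2700 = -2.9%.
Total hours worked growth = (4641.4 − 4600) / 4600 = 0.9%.
Labor's share = 1 − 0.39 = 0.61.
Capital: 0.39 × (-2.9) = -1.131 pp.
Total hours worked: 0.61 × 0.9 = 0.549 pp.
TFP growth = 0.3 + 0.582 = 0.882%.

TFP grew 0.88%.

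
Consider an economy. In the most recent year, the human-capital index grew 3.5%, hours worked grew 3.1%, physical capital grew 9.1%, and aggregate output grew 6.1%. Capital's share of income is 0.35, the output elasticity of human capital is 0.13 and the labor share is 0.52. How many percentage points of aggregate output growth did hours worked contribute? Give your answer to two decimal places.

1.61 percentage points

Labor's share = 1 − 0.35 − 0.13 = 0.52.
Contribution = share × growth = 0.52 × 3.1 = 1.612 pp.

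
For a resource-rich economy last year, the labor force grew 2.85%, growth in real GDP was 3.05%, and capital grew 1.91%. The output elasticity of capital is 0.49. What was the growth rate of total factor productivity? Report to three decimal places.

0.661%

Labor's share = 1 − 0.49 = 0.51.
Capital: 0.49 × 1.91 = 0.9359 pp.
The labor force: 0.51 × 2.85 = 1.4535 pp.
TFP growth = 3.05 − 2.3894 = 0.6606%.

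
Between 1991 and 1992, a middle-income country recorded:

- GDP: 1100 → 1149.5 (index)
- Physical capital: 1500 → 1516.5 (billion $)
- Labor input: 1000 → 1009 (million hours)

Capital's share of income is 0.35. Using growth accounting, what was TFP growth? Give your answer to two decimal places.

3.53%

GDP growth = (1149.5 − 1100) / 1100 = 4.5%.
Physical capital growth = (1516.5 − 1500) / 1500 = 1.1%.
Labor input growth = (1009 − 1000) / 1000 = 0.9%.
Labor's share = 1 − 0.35 = 0.65.
Physical capital: 0.35 × 1.1 = 0.385 pp.
Labor input: 0.65 × 0.9 = 0.585 pp.
TFP growth = 4.5 − 0.97 = 3.53%.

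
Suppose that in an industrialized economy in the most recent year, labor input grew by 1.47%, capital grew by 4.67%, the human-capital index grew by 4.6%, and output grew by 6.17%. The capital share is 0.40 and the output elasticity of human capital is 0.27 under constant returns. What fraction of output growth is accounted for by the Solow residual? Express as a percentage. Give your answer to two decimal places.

Labor's share = 1 − 0.4 − 0.27 = 0.33.
Capital: 0.4 × 4.67 = 1.868 pp.
The human-capital index: 0.27 × 4.6 = 1.242 pp.
Labor input: 0.33 × 1.47 = 0.4851 pp.
TFP growth = 6.17 − 3.5951 = 2.5749%.
TFP share of growth = 2.5749 / 6.17 × 100 = 41.7326%.

The Solow residual accounted for 41.73% of growth.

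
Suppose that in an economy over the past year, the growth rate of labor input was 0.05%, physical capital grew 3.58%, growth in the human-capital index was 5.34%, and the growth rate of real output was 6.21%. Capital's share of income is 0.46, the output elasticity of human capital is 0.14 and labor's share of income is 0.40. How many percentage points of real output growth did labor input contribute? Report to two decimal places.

Labor's share = 1 − 0.46 − 0.14 = 0.4.
Contribution = share × growth = 0.4 × 0.05 = 0.02 pp.

0.02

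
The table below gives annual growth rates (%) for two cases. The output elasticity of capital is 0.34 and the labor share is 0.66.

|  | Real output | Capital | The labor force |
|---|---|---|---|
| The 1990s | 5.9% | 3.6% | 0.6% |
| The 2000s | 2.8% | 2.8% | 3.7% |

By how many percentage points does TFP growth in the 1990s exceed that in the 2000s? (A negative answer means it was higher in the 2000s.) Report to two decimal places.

Labor's share = 1 − 0.34 = 0.66.
The 1990s: TFP = 5.9 − 1.224 − 0.396 = 4.28%.
The 2000s: TFP = 2.8 − 0.952 − 2.442 = -0.594%.
Difference = 4.28 − (-0.594) = 4.874 pp.

4.87 percentage points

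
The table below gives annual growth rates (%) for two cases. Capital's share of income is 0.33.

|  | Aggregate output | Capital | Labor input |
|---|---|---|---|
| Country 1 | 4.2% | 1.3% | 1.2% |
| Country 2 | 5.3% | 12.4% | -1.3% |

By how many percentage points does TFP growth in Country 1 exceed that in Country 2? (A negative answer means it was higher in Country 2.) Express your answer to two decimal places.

0.89 percentage points

Labor's share = 1 − 0.33 = 0.67.
Country 1: TFP = 4.2 − 0.429 − 0.804 = 2.967%.
Country 2: TFP = 5.3 − 4.092 + 0.871 = 2.079%.
Difference = 2.967 − (2.079) = 0.888 pp.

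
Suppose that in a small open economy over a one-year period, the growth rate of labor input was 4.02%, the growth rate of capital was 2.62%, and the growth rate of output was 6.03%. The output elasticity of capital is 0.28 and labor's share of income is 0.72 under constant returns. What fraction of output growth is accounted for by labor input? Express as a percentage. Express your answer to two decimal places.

48.00%

Labor's share = 1 − 0.28 = 0.72.
Labor input contributed 0.72 × 4.02 = 2.8944 pp.
Share of growth = 2.8944 / 6.03 × 100 = 48%.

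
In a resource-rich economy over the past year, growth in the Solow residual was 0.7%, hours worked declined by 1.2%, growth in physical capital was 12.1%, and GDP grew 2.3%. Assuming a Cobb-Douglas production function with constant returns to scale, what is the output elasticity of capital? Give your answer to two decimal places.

0.21

gY = gA + α·gK + (1−α)·gL, so gY − gA − gL = α(gK − gL).
2.3 − 0.7 + 1.2 = α × (12.1 − (-1.2)).
2.8 = 13.3 α, so α = 0.2105.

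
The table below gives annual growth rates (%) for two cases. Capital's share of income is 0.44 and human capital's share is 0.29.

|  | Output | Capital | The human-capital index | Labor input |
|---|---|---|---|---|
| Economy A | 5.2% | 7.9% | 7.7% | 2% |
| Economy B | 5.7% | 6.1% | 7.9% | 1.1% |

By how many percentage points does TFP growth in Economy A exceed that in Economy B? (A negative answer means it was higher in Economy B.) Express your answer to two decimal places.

Labor's share = 1 − 0.44 − 0.29 = 0.27.
Economy A: TFP = 5.2 − 3.476 − 2.233 − 0.54 = -1.049%.
Economy B: TFP = 5.7 − 2.684 − 2.291 − 0.297 = 0.428%.
Difference = -1.049 − (0.428) = -1.477 pp.

-1.48 percentage points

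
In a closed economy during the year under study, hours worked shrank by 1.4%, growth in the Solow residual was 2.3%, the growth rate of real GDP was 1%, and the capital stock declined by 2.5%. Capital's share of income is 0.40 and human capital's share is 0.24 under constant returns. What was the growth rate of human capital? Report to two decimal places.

0.85%

Labor's share = 1 − 0.4 − 0.24 = 0.36.
gY = gA + 0.4×(-2.5) + 0.36×(-1.4) + 0.24×g.
0.24×g = 1 − 2.3 + 1.504 = 0.204.
g = 0.204 / 0.24 = 0.85%.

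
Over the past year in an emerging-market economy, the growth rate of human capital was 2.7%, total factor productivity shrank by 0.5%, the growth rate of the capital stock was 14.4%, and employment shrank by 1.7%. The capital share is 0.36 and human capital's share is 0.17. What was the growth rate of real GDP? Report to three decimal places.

Labor's share = 1 − 0.36 − 0.17 = 0.47.
The capital stock: 0.36 × 14.4 = 5.184 pp.
Human capital: 0.17 × 2.7 = 0.459 pp.
Employment: 0.47 × (-1.7) = -0.799 pp.
Output growth = -0.5 + 4.844 = 4.344%.

4.344%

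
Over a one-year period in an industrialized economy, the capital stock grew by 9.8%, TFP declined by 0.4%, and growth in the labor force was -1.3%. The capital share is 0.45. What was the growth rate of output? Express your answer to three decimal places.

Labor's share = 1 − 0.45 = 0.55.
The capital stock: 0.45 × 9.8 = 4.41 pp.
The labor force: 0.55 × (-1.3) = -0.715 pp.
Output growth = -0.4 + 3.695 = 3.295%.

Output growth was 3.295%.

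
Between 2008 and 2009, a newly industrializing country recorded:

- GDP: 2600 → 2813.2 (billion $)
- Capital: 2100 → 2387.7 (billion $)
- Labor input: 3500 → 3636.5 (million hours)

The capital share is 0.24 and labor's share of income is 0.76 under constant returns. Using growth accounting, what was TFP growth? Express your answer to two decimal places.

GDP growth = (2813.2 − 2600) / 2600 = 8.2%.
Capital growth = (2387.7 − 2100) / 2100 = 13.7%.
Labor input growth = (3636.5 − 3500) / 3500 = 3.9%.
Labor's share = 1 − 0.24 = 0.76.
Capital: 0.24 × 13.7 = 3.288 pp.
Labor input: 0.76 × 3.9 = 2.964 pp.
TFP growth = 8.2 − 6.252 = 1.948%.

1.95%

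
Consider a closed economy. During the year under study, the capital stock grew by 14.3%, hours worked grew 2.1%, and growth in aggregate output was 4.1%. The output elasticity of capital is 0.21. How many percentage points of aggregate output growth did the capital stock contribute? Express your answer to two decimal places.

3.00

Contribution = share × growth = 0.21 × 14.3 = 3.003 pp.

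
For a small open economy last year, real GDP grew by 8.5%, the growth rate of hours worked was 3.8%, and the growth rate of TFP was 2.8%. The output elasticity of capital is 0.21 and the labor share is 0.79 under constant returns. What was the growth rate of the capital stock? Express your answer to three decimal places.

The capital stock growth was 12.848%.

Labor's share = 1 − 0.21 = 0.79.
gY = gA + 0.79×3.8 + 0.21×g.
0.21×g = 8.5 − 2.8 − 3.002 = 2.698.
g = 2.698 / 0.21 = 12.84762%.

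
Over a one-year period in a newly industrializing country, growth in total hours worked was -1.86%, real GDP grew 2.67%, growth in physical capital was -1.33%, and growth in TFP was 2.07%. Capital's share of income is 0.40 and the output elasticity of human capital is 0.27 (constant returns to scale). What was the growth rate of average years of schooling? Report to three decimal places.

6.466%

Labor's share = 1 − 0.4 − 0.27 = 0.33.
gY = gA + 0.4×(-1.33) + 0.33×(-1.86) + 0.27×g.
0.27×g = 2.67 − 2.07 + 1.1458 = 1.7458.
g = 1.7458 / 0.27 = 6.46593%.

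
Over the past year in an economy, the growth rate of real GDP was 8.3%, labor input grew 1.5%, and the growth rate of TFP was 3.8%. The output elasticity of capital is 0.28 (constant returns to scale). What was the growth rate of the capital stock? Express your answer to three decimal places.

The capital stock grew 12.214%.

Labor's share = 1 − 0.28 = 0.72.
gY = gA + 0.72×1.5 + 0.28×g.
0.28×g = 8.3 − 3.8 − 1.08 = 3.42.
g = 3.42 / 0.28 = 12.21429%.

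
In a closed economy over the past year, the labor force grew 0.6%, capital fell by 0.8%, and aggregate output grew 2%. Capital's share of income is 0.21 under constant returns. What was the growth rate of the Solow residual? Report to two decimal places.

1.69%

Labor's share = 1 − 0.21 = 0.79.
Capital: 0.21 × (-0.8) = -0.168 pp.
The labor force: 0.79 × 0.6 = 0.474 pp.
TFP growth = 2 − 0.306 = 1.694%.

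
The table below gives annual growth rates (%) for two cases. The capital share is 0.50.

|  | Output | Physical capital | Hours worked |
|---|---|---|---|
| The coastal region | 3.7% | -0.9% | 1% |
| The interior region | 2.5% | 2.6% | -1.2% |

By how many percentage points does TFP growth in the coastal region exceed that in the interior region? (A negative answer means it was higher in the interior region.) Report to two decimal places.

Labor's share = 1 − 0.5 = 0.5.
The coastal region: TFP = 3.7 + 0.45 − 0.5 = 3.65%.
The interior region: TFP = 2.5 − 1.3 + 0.6 = 1.8%.
Difference = 3.65 − (1.8) = 1.85 pp.

1.85 percentage points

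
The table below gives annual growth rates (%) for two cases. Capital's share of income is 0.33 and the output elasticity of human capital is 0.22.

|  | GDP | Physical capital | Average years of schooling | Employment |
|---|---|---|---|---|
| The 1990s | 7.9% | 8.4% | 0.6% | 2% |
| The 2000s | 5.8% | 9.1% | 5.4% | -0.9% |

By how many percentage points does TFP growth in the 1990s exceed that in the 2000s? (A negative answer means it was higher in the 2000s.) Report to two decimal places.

2.08 percentage points

Labor's share = 1 − 0.33 − 0.22 = 0.45.
The 1990s: TFP = 7.9 − 2.772 − 0.132 − 0.9 = 4.096%.
The 2000s: TFP = 5.8 − 3.003 − 1.188 + 0.405 = 2.014%.
Difference = 4.096 − (2.014) = 2.082 pp.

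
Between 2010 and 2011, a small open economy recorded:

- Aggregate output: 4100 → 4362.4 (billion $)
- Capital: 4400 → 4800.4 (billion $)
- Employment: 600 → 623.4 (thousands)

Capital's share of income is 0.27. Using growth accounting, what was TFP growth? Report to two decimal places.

Aggregate output growth = (4362.4 − 4100) / 4100 = 6.4%.
Capital growth = (4800.4 − 4400) / 4400 = 9.1%.
Employment growth = (623.4 − 600) / 600 = 3.9%.
Labor's share = 1 − 0.27 = 0.73.
Capital: 0.27 × 9.1 = 2.457 pp.
Employment: 0.73 × 3.9 = 2.847 pp.
TFP growth = 6.4 − 5.304 = 1.096%.

1.10%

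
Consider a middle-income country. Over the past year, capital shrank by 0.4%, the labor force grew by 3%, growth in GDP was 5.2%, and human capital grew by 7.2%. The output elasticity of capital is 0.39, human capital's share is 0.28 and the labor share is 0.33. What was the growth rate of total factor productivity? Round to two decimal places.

Labor's share = 1 − 0.39 − 0.28 = 0.33.
Capital: 0.39 × (-0.4) = -0.156 pp.
Human capital: 0.28 × 7.2 = 2.016 pp.
The labor force: 0.33 × 3 = 0.99 pp.
TFP growth = 5.2 − 2.85 = 2.35%.

2.35%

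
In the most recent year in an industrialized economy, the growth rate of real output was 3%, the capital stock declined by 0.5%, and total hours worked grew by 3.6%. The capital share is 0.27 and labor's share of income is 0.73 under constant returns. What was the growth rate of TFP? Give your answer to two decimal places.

0.51%

Labor's share = 1 − 0.27 = 0.73.
The capital stock: 0.27 × (-0.5) = -0.135 pp.
Total hours worked: 0.73 × 3.6 = 2.628 pp.
TFP growth = 3 − 2.493 = 0.507%.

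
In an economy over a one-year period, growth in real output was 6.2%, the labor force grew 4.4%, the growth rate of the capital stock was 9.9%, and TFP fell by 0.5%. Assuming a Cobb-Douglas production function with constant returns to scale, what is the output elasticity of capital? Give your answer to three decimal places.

gY = gA + α·gK + (1−α)·gL, so gY − gA − gL = α(gK − gL).
6.2 + 0.5 − 4.4 = α × (9.9 − 4.4).
2.3 = 5.5 α, so α = 0.41818.

0.418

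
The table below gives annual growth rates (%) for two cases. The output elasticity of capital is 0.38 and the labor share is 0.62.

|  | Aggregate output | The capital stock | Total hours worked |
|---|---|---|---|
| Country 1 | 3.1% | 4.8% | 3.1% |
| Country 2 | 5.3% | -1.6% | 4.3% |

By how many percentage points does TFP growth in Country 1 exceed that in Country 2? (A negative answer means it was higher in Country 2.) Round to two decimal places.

Labor's share = 1 − 0.38 = 0.62.
Country 1: TFP = 3.1 − 1.824 − 1.922 = -0.646%.
Country 2: TFP = 5.3 + 0.608 − 2.666 = 3.242%.
Difference = -0.646 − (3.242) = -3.888 pp.

-3.89 percentage points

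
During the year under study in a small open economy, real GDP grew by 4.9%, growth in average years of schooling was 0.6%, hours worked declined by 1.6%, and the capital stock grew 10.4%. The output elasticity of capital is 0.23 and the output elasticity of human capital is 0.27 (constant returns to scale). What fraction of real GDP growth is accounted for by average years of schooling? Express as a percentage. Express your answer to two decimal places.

Average years of schooling contributed 0.27 × 0.6 = 0.162 pp.
Share of growth = 0.162 / 4.9 × 100 = 3.3061%.

Average years of schooling accounted for 3.31% of growth.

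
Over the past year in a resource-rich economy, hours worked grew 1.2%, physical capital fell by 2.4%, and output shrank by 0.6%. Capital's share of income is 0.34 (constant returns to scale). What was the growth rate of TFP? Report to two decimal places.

-0.58%

Labor's share = 1 − 0.34 = 0.66.
Physical capital: 0.34 × (-2.4) = -0.816 pp.
Hours worked: 0.66 × 1.2 = 0.792 pp.
TFP growth = -0.6 + 0.024 = -0.576%.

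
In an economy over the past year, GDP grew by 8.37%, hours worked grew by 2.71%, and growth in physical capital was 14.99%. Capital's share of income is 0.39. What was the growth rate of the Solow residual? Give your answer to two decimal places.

Labor's share = 1 − 0.39 = 0.61.
Physical capital: 0.39 × 14.99 = 5.8461 pp.
Hours worked: 0.61 × 2.71 = 1.6531 pp.
TFP growth = 8.37 − 7.4992 = 0.8708%.

0.87%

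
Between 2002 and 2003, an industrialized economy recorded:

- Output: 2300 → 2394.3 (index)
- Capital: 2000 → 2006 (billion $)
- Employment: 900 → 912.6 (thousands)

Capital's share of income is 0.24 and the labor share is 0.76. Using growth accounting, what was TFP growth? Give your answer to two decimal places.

TFP grew 2.96%.

Output growth = (2394.3 − 2300) / 2300 = 4.1%.
Capital growth = (2006 − 2000) / 2000 = 0.3%.
Employment growth = (912.6 − 900) / 900 = 1.4%.
Labor's share = 1 − 0.24 = 0.76.
Capital: 0.24 × 0.3 = 0.072 pp.
Employment: 0.76 × 1.4 = 1.064 pp.
TFP growth = 4.1 − 1.136 = 2.964%.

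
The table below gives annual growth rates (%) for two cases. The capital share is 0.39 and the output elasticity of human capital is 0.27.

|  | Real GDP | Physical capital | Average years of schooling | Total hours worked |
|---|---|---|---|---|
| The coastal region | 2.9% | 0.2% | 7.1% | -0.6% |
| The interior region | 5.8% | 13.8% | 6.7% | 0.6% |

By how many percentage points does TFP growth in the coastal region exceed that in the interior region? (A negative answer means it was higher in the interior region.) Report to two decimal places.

Labor's share = 1 − 0.39 − 0.27 = 0.34.
The coastal region: TFP = 2.9 − 0.078 − 1.917 + 0.204 = 1.109%.
The interior region: TFP = 5.8 − 5.382 − 1.809 − 0.204 = -1.595%.
Difference = 1.109 − (-1.595) = 2.704 pp.

2.70 percentage points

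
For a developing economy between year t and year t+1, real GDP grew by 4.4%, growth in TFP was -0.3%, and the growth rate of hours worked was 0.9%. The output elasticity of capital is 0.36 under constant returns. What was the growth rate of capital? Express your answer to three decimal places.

11.456%

Labor's share = 1 − 0.36 = 0.64.
gY = gA + 0.64×0.9 + 0.36×g.
0.36×g = 4.4 + 0.3 − 0.576 = 4.124.
g = 4.124 / 0.36 = 11.45556%.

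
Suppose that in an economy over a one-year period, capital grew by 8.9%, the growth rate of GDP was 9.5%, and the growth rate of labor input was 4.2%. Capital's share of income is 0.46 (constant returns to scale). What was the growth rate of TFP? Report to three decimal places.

Labor's share = 1 − 0.46 = 0.54.
Capital: 0.46 × 8.9 = 4.094 pp.
Labor input: 0.54 × 4.2 = 2.268 pp.
TFP growth = 9.5 − 6.362 = 3.138%.

3.138%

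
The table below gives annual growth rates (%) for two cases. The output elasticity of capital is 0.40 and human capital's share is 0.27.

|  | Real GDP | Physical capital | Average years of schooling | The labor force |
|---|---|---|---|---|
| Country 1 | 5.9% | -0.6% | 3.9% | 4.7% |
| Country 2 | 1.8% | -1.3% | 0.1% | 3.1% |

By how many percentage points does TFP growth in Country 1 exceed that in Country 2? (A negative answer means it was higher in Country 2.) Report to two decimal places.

Labor's share = 1 − 0.4 − 0.27 = 0.33.
Country 1: TFP = 5.9 + 0.24 − 1.053 − 1.551 = 3.536%.
Country 2: TFP = 1.8 + 0.52 − 0.027 − 1.023 = 1.27%.
Difference = 3.536 − (1.27) = 2.266 pp.

2.27 percentage points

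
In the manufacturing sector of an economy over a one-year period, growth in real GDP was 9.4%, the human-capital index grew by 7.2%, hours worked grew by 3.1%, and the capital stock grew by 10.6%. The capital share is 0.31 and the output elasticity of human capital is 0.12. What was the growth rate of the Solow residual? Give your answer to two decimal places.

3.48%

Labor's share = 1 − 0.31 − 0.12 = 0.57.
The capital stock: 0.31 × 10.6 = 3.286 pp.
The human-capital index: 0.12 × 7.2 = 0.864 pp.
Hours worked: 0.57 × 3.1 = 1.767 pp.
TFP growth = 9.4 − 5.917 = 3.483%.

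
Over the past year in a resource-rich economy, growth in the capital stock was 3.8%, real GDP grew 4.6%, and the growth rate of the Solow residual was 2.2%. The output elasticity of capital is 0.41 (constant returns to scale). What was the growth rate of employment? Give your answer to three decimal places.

Labor's share = 1 − 0.41 = 0.59.
gY = gA + 0.41×3.8 + 0.59×g.
0.59×g = 4.6 − 2.2 − 1.558 = 0.842.
g = 0.842 / 0.59 = 1.42712%.

1.427%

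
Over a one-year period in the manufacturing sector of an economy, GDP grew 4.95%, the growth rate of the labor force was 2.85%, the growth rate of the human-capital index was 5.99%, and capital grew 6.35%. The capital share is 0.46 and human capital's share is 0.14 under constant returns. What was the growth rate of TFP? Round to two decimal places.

0.05%

Labor's share = 1 − 0.46 − 0.14 = 0.4.
Capital: 0.46 × 6.35 = 2.921 pp.
The human-capital index: 0.14 × 5.99 = 0.8386 pp.
The labor force: 0.4 × 2.85 = 1.14 pp.
TFP growth = 4.95 − 4.8996 = 0.0504%.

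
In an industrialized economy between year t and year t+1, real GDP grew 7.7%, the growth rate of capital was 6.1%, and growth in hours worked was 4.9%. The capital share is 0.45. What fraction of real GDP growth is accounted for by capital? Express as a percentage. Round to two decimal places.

Capital contributed 0.45 × 6.1 = 2.745 pp.
Share of growth = 2.745 / 7.7 × 100 = 35.6494%.

35.65%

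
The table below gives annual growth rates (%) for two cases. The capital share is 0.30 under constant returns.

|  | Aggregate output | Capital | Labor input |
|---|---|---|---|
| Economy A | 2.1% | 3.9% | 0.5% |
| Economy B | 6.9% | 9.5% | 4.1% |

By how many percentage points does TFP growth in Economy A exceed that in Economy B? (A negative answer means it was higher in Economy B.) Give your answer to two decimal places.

-0.60 percentage points

Labor's share = 1 − 0.3 = 0.7.
Economy A: TFP = 2.1 − 1.17 − 0.35 = 0.58%.
Economy B: TFP = 6.9 − 2.85 − 2.87 = 1.18%.
Difference = 0.58 − (1.18) = -0.6 pp.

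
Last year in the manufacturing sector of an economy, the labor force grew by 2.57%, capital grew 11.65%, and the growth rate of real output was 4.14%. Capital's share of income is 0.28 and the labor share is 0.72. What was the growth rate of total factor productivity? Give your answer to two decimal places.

-0.97%

Labor's share = 1 − 0.28 = 0.72.
Capital: 0.28 × 11.65 = 3.262 pp.
The labor force: 0.72 × 2.57 = 1.8504 pp.
TFP growth = 4.14 − 5.1124 = -0.9724%.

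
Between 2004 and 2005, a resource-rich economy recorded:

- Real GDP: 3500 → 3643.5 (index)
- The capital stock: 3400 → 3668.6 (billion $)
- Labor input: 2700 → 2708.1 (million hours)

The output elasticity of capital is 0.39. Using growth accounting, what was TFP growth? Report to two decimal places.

TFP grew 0.84%.

Real GDP growth = (3643.5 − 3500) / 3500 = 4.1%.
The capital stock growth = (3668.6 − 3400) / 3400 = 7.9%.
Labor input growth = (2708.1 − 2700) / 2700 = 0.3%.
Labor's share = 1 − 0.39 = 0.61.
The capital stock: 0.39 × 7.9 = 3.081 pp.
Labor input: 0.61 × 0.3 = 0.183 pp.
TFP growth = 4.1 − 3.264 = 0.836%.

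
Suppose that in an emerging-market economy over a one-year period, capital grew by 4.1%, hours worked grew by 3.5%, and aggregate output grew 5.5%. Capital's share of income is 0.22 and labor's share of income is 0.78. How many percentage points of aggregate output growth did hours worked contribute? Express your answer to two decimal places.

2.73 percentage points

Labor's share = 1 − 0.22 = 0.78.
Contribution = share × growth = 0.78 × 3.5 = 2.73 pp.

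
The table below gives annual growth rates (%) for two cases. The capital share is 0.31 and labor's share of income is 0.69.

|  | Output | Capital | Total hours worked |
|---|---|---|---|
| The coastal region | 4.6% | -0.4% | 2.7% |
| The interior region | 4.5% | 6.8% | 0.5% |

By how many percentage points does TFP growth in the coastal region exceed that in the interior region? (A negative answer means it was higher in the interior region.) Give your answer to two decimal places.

0.81 percentage points

Labor's share = 1 − 0.31 = 0.69.
The coastal region: TFP = 4.6 + 0.124 − 1.863 = 2.861%.
The interior region: TFP = 4.5 − 2.108 − 0.345 = 2.047%.
Difference = 2.861 − (2.047) = 0.814 pp.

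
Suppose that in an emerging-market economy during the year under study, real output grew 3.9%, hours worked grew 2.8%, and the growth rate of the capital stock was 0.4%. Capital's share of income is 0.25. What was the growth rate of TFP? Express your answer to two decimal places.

1.70%

Labor's share = 1 − 0.25 = 0.75.
The capital stock: 0.25 × 0.4 = 0.1 pp.
Hours worked: 0.75 × 2.8 = 2.1 pp.
TFP growth = 3.9 − 2.2 = 1.7%.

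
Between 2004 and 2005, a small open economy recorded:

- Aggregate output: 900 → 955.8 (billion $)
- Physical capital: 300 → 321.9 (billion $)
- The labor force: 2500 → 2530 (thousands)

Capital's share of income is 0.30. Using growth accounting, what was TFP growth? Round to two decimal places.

3.17%

Aggregate output growth = (955.8 − 900) / 900 = 6.2%.
Physical capital growth = (321.9 − 300) / 300 = 7.3%.
The labor force growth = (2530 − 2500) / 2500 = 1.2%.
Labor's share = 1 − 0.3 = 0.7.
Physical capital: 0.3 × 7.3 = 2.19 pp.
The labor force: 0.7 × 1.2 = 0.84 pp.
TFP growth = 6.2 − 3.03 = 3.17%.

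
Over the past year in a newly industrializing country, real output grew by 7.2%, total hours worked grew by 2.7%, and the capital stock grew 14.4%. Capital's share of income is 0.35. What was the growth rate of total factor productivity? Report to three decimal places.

Labor's share = 1 − 0.35 = 0.65.
The capital stock: 0.35 × 14.4 = 5.04 pp.
Total hours worked: 0.65 × 2.7 = 1.755 pp.
TFP growth = 7.2 − 6.795 = 0.405%.

0.405%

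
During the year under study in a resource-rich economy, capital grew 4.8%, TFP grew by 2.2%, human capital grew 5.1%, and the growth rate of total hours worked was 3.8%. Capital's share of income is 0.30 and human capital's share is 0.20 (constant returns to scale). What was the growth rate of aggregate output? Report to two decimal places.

Labor's share = 1 − 0.3 − 0.2 = 0.5.
Capital: 0.3 × 4.8 = 1.44 pp.
Human capital: 0.2 × 5.1 = 1.02 pp.
Total hours worked: 0.5 × 3.8 = 1.9 pp.
Output growth = 2.2 + 4.36 = 6.56%.

6.56%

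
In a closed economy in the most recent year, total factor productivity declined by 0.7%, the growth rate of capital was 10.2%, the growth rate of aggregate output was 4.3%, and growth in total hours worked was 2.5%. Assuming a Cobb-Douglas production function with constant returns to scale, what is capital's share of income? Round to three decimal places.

α = 0.325

gY = gA + α·gK + (1−α)·gL, so gY − gA − gL = α(gK − gL).
4.3 + 0.7 − 2.5 = α × (10.2 − 2.5).
2.5 = 7.7 α, so α = 0.32468.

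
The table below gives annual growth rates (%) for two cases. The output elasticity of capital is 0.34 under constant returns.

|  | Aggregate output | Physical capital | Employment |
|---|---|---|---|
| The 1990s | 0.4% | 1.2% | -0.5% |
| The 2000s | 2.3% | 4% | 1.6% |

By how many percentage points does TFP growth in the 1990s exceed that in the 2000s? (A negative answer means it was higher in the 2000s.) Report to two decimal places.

Labor's share = 1 − 0.34 = 0.66.
The 1990s: TFP = 0.4 − 0.408 + 0.33 = 0.322%.
The 2000s: TFP = 2.3 − 1.36 − 1.056 = -0.116%.
Difference = 0.322 − (-0.116) = 0.438 pp.

0.44 percentage points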